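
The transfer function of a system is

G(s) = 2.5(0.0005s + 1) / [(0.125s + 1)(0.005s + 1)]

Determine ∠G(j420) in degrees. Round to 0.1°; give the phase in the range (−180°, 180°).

-141.6°

At ω = 420 rad/s:
zero (1 + j420·0.0005) = 1 + j0.21 → |·| ≈ 1.0218, ∠ ≈ 11.86°
pole (1 + j420·0.125) = 1 + j52.5 → |·| ≈ 52.51, ∠ ≈ 88.91°
pole (1 + j420·0.005) = 1 + j2.1 → |·| ≈ 2.3259, ∠ ≈ 64.54°
∠G = (11.86°) − (88.91° + 64.54°) = -141.59°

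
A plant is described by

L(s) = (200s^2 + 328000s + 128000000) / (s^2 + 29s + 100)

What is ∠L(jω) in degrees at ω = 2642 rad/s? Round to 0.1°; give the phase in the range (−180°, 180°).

Substitute s = j2642:
Numerator: 200(j2642)^2 + 328000(j2642) + 128000000 = -1268032800 + j866576000
Denominator: (j2642)^2 + 29(j2642) + 100 = -6980064 + j76618
|N| = √(1268032800² + 866576000²) ≈ 1.5359e+09, ∠N ≈ 145.65°
|D| = √(6980064² + 76618²) ≈ 6.9805e+06, ∠D ≈ 179.37°
∠L = 145.65° − 179.37° = -33.72°

-33.7°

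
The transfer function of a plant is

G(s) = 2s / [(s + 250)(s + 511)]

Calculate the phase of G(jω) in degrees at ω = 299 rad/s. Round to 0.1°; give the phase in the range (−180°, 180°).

9.6°

At s = jω = j299:
zero at origin: s = j299 → |·| = 299, ∠ = 90.00°
pole (s+250): 250 + j299 → |·| = √(250²+299²) = √151901 ≈ 389.74, ∠ = arctan(299/250) ≈ 50.10°
pole (s+511): 511 + j299 → |·| = √(511²+299²) = √350522 ≈ 592.05, ∠ = arctan(299/511) ≈ 30.33°
∠G = 90.00° − 80.43° = 9.57°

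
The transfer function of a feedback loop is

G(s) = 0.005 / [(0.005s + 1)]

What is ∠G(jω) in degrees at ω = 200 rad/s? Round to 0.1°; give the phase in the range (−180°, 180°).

At ω = 200 rad/s:
pole (1 + j200·0.005) = 1 + j1 → |·| ≈ 1.4142, ∠ ≈ 45.00°
∠G = (0°) − (45.00°) = -45.00°

-45.0°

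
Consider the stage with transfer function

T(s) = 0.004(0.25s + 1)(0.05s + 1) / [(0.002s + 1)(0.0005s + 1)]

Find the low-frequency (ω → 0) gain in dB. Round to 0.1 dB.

T(0) = 0.004 · 1 / 1 = 0.004
20 log₁₀(0.004) ≈ -47.96 dB

-48.0 dB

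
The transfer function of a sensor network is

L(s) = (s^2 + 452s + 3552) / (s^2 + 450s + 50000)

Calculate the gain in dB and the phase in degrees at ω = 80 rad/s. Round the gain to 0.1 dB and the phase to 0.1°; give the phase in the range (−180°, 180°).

Substitute s = j80:
Numerator: (j80)^2 + 452(j80) + 3552 = -2848 + j36160
Denominator: (j80)^2 + 450(j80) + 50000 = 43600 + j36000
|N| = √(2848² + 36160²) ≈ 36272, ∠N ≈ 94.50°
|D| = √(43600² + 36000²) ≈ 56542, ∠D ≈ 39.55°
|L| = 36272 / 56542 ≈ 0.64151
Gain = 20 log₁₀(0.64151) ≈ -3.86 dB
∠L = 94.50° − 39.55° = 54.95°

-3.9 dB, 55.0°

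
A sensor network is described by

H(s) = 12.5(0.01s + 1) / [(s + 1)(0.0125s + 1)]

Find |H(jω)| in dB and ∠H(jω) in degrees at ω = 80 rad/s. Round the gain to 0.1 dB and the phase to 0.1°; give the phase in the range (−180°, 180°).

-17.0 dB, -95.6°

At ω = 80 rad/s:
zero (1 + j80·0.01) = 1 + j0.8 → |·| ≈ 1.2806, ∠ ≈ 38.66°
pole (1 + j80·1) = 1 + j80 → |·| ≈ 80.006, ∠ ≈ 89.28°
pole (1 + j80·0.0125) = 1 + j1 → |·| ≈ 1.4142, ∠ ≈ 45.00°
|H| = 12.5 · 1.2806 / (80.006 · 1.4142) ≈ 0.14148
Gain = 20 log₁₀(0.14148) ≈ -16.99 dB
∠H = (38.66°) − (89.28° + 45.00°) = -95.62°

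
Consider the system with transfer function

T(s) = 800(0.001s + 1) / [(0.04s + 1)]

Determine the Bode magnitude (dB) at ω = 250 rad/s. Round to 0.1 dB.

38.3 dB

At ω = 250 rad/s:
zero (1 + j250·0.001) = 1 + j0.25 → |·| ≈ 1.0308, ∠ ≈ 14.04°
pole (1 + j250·0.04) = 1 + j10 → |·| ≈ 10.05, ∠ ≈ 84.29°
|T| = 800 · 1.0308 / (10.05) ≈ 82.054
Gain = 20 log₁₀(82.054) ≈ 38.28 dB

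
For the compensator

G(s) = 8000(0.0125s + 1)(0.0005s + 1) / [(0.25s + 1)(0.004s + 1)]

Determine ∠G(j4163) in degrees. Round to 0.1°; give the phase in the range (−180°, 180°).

At ω = 4163 rad/s:
zero (1 + j4163·0.0125) = 1 + j52.0375 → |·| ≈ 52.047, ∠ ≈ 88.90°
zero (1 + j4163·0.0005) = 1 + j2.0815 → |·| ≈ 2.3093, ∠ ≈ 64.34°
pole (1 + j4163·0.25) = 1 + j1040.75 → |·| ≈ 1040.8, ∠ ≈ 89.94°
pole (1 + j4163·0.004) = 1 + j16.652 → |·| ≈ 16.682, ∠ ≈ 86.56°
∠G = (88.90° + 64.34°) − (89.94° + 86.56°) = -23.26°

-23.3°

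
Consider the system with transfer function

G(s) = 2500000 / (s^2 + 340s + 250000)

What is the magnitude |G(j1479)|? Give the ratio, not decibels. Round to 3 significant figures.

At s = jω = j1479:
quadratic: (j1479)² + 340·j1479 + 250000 = -1937441 + j502860 → |·| ≈ 2.0016e+06, ∠ ≈ 165.45°
|G| = 2500000 / 2.0016e+06 ≈ 1.249

1.25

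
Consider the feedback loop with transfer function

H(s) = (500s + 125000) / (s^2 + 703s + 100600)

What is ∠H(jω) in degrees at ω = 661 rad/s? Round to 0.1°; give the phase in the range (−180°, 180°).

-56.6°

Substitute s = j661:
Numerator: 500(j661) + 125000 = 125000 + j330500
Denominator: (j661)^2 + 703(j661) + 100600 = -336321 + j464683
|N| = √(125000² + 330500²) ≈ 3.5335e+05, ∠N ≈ 69.28°
|D| = √(336321² + 464683²) ≈ 5.7362e+05, ∠D ≈ 125.90°
∠H = 69.28° − 125.90° = -56.62°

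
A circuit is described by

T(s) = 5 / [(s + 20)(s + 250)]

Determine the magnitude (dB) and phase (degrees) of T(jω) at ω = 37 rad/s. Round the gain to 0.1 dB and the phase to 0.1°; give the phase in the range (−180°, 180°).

At s = jω = j37:
pole (s+20): 20 + j37 → |·| = √(20²+37²) = √1769 ≈ 42.059, ∠ = arctan(37/20) ≈ 61.61°
pole (s+250): 250 + j37 → |·| = √(250²+37²) = √63869 ≈ 252.72, ∠ = arctan(37/250) ≈ 8.42°
|T| = 5 / 10629 ≈ 0.00047041
Gain = 20 log₁₀(0.00047041) ≈ -66.55 dB
∠T = 0.00° − 70.03° = -70.03°

-66.6 dB, -70.0°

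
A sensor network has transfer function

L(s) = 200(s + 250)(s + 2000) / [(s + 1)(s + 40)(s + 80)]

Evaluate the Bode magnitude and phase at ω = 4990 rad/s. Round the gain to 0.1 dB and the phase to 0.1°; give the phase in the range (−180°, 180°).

At s = jω = j4990:
zero (s+250): 250 + j4990 → |·| = √(250²+4990²) = √24962600 ≈ 4996.3, ∠ = arctan(4990/250) ≈ 87.13°
zero (s+2000): 2000 + j4990 → |·| = √(2000²+4990²) = √28900100 ≈ 5375.9, ∠ = arctan(4990/2000) ≈ 68.16°
pole (s+1): 1 + j4990 → |·| = √(1²+4990²) = √24900101 ≈ 4990, ∠ = arctan(4990/1) ≈ 89.99°
pole (s+40): 40 + j4990 → |·| = √(40²+4990²) = √24901700 ≈ 4990.2, ∠ = arctan(4990/40) ≈ 89.54°
pole (s+80): 80 + j4990 → |·| = √(80²+4990²) = √24906500 ≈ 4990.6, ∠ = arctan(4990/80) ≈ 89.08°
|L| = 200 · 2.686e+07 / 1.2427e+11 ≈ 0.043228
Gain = 20 log₁₀(0.043228) ≈ -27.28 dB
∠L = 155.29° − 268.61° = -113.32°

-27.3 dB, -113.3°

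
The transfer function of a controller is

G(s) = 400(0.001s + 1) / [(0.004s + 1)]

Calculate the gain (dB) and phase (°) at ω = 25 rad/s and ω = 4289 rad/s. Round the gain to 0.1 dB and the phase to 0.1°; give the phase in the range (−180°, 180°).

ω = 25: 52.0 dB, -4.3°; ω = 4289: 40.2 dB, -9.8°

At ω = 25 rad/s:
zero (1 + j25·0.001) = 1 + j0.025 → |·| ≈ 1.0003, ∠ ≈ 1.43°
pole (1 + j25·0.004) = 1 + j0.1 → |·| ≈ 1.005, ∠ ≈ 5.71°
|G| = 400 · 1.0003 / (1.005) ≈ 398.13
Gain = 20 log₁₀(398.13) ≈ 52.00 dB
∠G = (1.43°) − (5.71°) = -4.28°

At ω = 4289 rad/s:
zero (1 + j4289·0.001) = 1 + j4.289 → |·| ≈ 4.404, ∠ ≈ 76.88°
pole (1 + j4289·0.004) = 1 + j17.156 → |·| ≈ 17.185, ∠ ≈ 86.66°
|G| = 400 · 4.404 / (17.185) ≈ 102.51
Gain = 20 log₁₀(102.51) ≈ 40.22 dB
∠G = (76.88°) − (86.66°) = -9.78°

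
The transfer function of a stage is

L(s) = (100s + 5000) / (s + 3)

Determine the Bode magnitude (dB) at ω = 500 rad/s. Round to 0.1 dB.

40.0 dB

Substitute s = j500:
Numerator: 100(j500) + 5000 = 5000 + j50000
Denominator: (j500) + 3 = 3 + j500
|N| = √(5000² + 50000²) ≈ 50249, ∠N ≈ 84.29°
|D| = √(3² + 500²) ≈ 500.01, ∠D ≈ 89.66°
|L| = 50249 / 500.01 ≈ 100.5
Gain = 20 log₁₀(100.5) ≈ 40.04 dB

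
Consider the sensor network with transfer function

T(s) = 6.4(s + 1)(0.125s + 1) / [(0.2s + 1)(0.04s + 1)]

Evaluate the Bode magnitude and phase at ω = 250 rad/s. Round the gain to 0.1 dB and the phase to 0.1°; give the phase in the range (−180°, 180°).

At ω = 250 rad/s:
zero (1 + j250·1) = 1 + j250 → |·| ≈ 250, ∠ ≈ 89.77°
zero (1 + j250·0.125) = 1 + j31.25 → |·| ≈ 31.266, ∠ ≈ 88.17°
pole (1 + j250·0.2) = 1 + j50 → |·| ≈ 50.01, ∠ ≈ 88.85°
pole (1 + j250·0.04) = 1 + j10 → |·| ≈ 10.05, ∠ ≈ 84.29°
|T| = 6.4 · 250 · 31.266 / (50.01 · 10.05) ≈ 99.534
Gain = 20 log₁₀(99.534) ≈ 39.96 dB
∠T = (89.77° + 88.17°) − (88.85° + 84.29°) = 4.80°

40.0 dB, 4.8°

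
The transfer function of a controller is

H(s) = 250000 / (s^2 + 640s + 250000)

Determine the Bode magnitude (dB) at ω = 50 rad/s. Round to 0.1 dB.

0.0 dB

At s = jω = j50:
quadratic: (j50)² + 640·j50 + 250000 = 247500 + j32000 → |·| ≈ 2.4956e+05, ∠ ≈ 7.37°
|H| = 250000 / 2.4956e+05 ≈ 1.0018
Gain = 20 log₁₀(1.0018) ≈ 0.02 dB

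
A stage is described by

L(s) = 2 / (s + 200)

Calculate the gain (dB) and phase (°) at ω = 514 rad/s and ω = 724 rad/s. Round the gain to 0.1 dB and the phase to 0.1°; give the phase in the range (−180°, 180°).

ω = 514: -48.8 dB, -68.7°; ω = 724: -51.5 dB, -74.6°

At s = jω = j514:
pole (s+200): 200 + j514 → |·| = √(200²+514²) = √304196 ≈ 551.54, ∠ = arctan(514/200) ≈ 68.74°
|L| = 2 / 551.54 ≈ 0.0036262
Gain = 20 log₁₀(0.0036262) ≈ -48.81 dB
∠L = 0.00° − 68.74° = -68.74°

At s = jω = j724:
pole (s+200): 200 + j724 → |·| = √(200²+724²) = √564176 ≈ 751.12, ∠ = arctan(724/200) ≈ 74.56°
|L| = 2 / 751.12 ≈ 0.0026627
Gain = 20 log₁₀(0.0026627) ≈ -51.49 dB
∠L = 0.00° − 74.56° = -74.56°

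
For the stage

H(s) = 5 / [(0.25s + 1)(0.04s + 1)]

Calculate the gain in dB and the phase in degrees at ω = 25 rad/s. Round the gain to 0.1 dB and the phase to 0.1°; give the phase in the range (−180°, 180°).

-5.1 dB, -125.9°

At ω = 25 rad/s:
pole (1 + j25·0.25) = 1 + j6.25 → |·| ≈ 6.3295, ∠ ≈ 80.91°
pole (1 + j25·0.04) = 1 + j1 → |·| ≈ 1.4142, ∠ ≈ 45.00°
|H| = 5 · 1 / (6.3295 · 1.4142) ≈ 0.55859
Gain = 20 log₁₀(0.55859) ≈ -5.06 dB
∠H = (0°) − (80.91° + 45.00°) = -125.91°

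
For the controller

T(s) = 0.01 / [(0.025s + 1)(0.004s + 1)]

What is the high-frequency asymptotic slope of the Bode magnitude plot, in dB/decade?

Each pole contributes −20 dB/decade at high frequency; each zero contributes +20 dB/decade.
Net: 0 zero(s) − 2 pole(s) → -40 dB/decade.

-40 dB/decade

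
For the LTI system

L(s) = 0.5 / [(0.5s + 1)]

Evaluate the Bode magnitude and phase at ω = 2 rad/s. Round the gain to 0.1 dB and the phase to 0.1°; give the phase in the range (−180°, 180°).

-9.0 dB, -45.0°

At ω = 2 rad/s:
pole (1 + j2·0.5) = 1 + j1 → |·| ≈ 1.4142, ∠ ≈ 45.00°
|L| = 0.5 · 1 / (1.4142) ≈ 0.35356
Gain = 20 log₁₀(0.35356) ≈ -9.03 dB
∠L = (0°) − (45.00°) = -45.00°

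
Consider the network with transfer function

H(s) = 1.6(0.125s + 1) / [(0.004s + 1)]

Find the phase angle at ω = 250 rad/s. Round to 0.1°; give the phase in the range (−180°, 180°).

At ω = 250 rad/s:
zero (1 + j250·0.125) = 1 + j31.25 → |·| ≈ 31.266, ∠ ≈ 88.17°
pole (1 + j250·0.004) = 1 + j1 → |·| ≈ 1.4142, ∠ ≈ 45.00°
∠H = (88.17°) − (45.00°) = 43.17°

43.2°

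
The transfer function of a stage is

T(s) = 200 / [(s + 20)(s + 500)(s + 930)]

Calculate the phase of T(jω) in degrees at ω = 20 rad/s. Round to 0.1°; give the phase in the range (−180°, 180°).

At s = jω = j20:
pole (s+20): 20 + j20 → |·| = √(20²+20²) = √800 ≈ 28.284, ∠ = arctan(20/20) ≈ 45.00°
pole (s+500): 500 + j20 → |·| = √(500²+20²) = √250400 ≈ 500.4, ∠ = arctan(20/500) ≈ 2.29°
pole (s+930): 930 + j20 → |·| = √(930²+20²) = √865300 ≈ 930.22, ∠ = arctan(20/930) ≈ 1.23°
∠T = 0.00° − 48.52° = -48.52°

-48.5°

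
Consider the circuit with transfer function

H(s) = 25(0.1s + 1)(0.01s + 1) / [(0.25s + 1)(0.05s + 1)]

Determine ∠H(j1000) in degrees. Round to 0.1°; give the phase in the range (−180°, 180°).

At ω = 1000 rad/s:
zero (1 + j1000·0.1) = 1 + j100 → |·| ≈ 100, ∠ ≈ 89.43°
zero (1 + j1000·0.01) = 1 + j10 → |·| ≈ 10.05, ∠ ≈ 84.29°
pole (1 + j1000·0.25) = 1 + j250 → |·| ≈ 250, ∠ ≈ 89.77°
pole (1 + j1000·0.05) = 1 + j50 → |·| ≈ 50.01, ∠ ≈ 88.85°
∠H = (89.43° + 84.29°) − (89.77° + 88.85°) = -4.90°

-4.9°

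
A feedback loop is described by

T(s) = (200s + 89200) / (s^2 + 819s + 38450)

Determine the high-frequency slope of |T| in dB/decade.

-20 dB/decade

Each pole contributes −20 dB/decade at high frequency; each zero contributes +20 dB/decade.
Net: 1 zero(s) − 2 pole(s) → -20 dB/decade.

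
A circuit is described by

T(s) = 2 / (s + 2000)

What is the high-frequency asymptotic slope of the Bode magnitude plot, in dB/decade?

-20 dB/decade

Each pole contributes −20 dB/decade at high frequency; each zero contributes +20 dB/decade.
Net: 0 zero(s) − 1 pole(s) → -20 dB/decade.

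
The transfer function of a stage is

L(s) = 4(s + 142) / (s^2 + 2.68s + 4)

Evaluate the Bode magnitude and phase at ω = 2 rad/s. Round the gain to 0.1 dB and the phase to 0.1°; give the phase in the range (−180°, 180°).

40.5 dB, -89.2°

At s = jω = j2:
zero (s+142): 142 + j2 → |·| = √(142²+2²) = √20168 ≈ 142.01, ∠ = arctan(2/142) ≈ 0.81°
quadratic: (j2)² + 2.68·j2 + 4 = 0 + j5.36 → |·| ≈ 5.36, ∠ ≈ 90.00°
|L| = 4 · 142.01 / 5.36 ≈ 105.98
Gain = 20 log₁₀(105.98) ≈ 40.50 dB
∠L = 0.81° − 90.00° = -89.19°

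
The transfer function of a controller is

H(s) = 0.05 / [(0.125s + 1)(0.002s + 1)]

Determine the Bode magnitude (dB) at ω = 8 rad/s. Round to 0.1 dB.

-29.0 dB

At ω = 8 rad/s:
pole (1 + j8·0.125) = 1 + j1 → |·| ≈ 1.4142, ∠ ≈ 45.00°
pole (1 + j8·0.002) = 1 + j0.016 → |·| ≈ 1.0001, ∠ ≈ 0.92°
|H| = 0.05 · 1 / (1.4142 · 1.0001) ≈ 0.035352
Gain = 20 log₁₀(0.035352) ≈ -29.03 dB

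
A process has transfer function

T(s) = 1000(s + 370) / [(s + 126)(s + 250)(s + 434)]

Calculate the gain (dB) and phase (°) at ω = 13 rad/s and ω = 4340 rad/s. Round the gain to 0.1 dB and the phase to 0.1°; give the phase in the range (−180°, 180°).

At s = jω = j13:
zero (s+370): 370 + j13 → |·| = √(370²+13²) = √137069 ≈ 370.23, ∠ = arctan(13/370) ≈ 2.01°
pole (s+126): 126 + j13 → |·| = √(126²+13²) = √16045 ≈ 126.67, ∠ = arctan(13/126) ≈ 5.89°
pole (s+250): 250 + j13 → |·| = √(250²+13²) = √62669 ≈ 250.34, ∠ = arctan(13/250) ≈ 2.98°
pole (s+434): 434 + j13 → |·| = √(434²+13²) = √188525 ≈ 434.19, ∠ = arctan(13/434) ≈ 1.72°
|T| = 1000 · 370.23 / 1.3768e+07 ≈ 0.026891
Gain = 20 log₁₀(0.026891) ≈ -31.41 dB
∠T = 2.01° − 10.59° = -8.58°

At s = jω = j4340:
zero (s+370): 370 + j4340 → |·| = √(370²+4340²) = √18972500 ≈ 4355.7, ∠ = arctan(4340/370) ≈ 85.13°
pole (s+126): 126 + j4340 → |·| = √(126²+4340²) = √18851476 ≈ 4341.8, ∠ = arctan(4340/126) ≈ 88.34°
pole (s+250): 250 + j4340 → |·| = √(250²+4340²) = √18898100 ≈ 4347.2, ∠ = arctan(4340/250) ≈ 86.70°
pole (s+434): 434 + j4340 → |·| = √(434²+4340²) = √19023956 ≈ 4361.6, ∠ = arctan(4340/434) ≈ 84.29°
|T| = 1000 · 4355.7 / 8.2324e+10 ≈ 5.2909e-05
Gain = 20 log₁₀(5.2909e-05) ≈ -85.53 dB
∠T = 85.13° − 259.33° = -174.20°

ω = 13: -31.4 dB, -8.6°; ω = 4340: -85.5 dB, -174.2°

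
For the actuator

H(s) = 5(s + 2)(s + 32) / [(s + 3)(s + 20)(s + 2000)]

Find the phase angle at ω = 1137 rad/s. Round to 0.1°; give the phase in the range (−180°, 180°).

At s = jω = j1137:
zero (s+2): 2 + j1137 → |·| = √(2²+1137²) = √1292773 ≈ 1137, ∠ = arctan(1137/2) ≈ 89.90°
zero (s+32): 32 + j1137 → |·| = √(32²+1137²) = √1293793 ≈ 1137.5, ∠ = arctan(1137/32) ≈ 88.39°
pole (s+3): 3 + j1137 → |·| = √(3²+1137²) = √1292778 ≈ 1137, ∠ = arctan(1137/3) ≈ 89.85°
pole (s+20): 20 + j1137 → |·| = √(20²+1137²) = √1293169 ≈ 1137.2, ∠ = arctan(1137/20) ≈ 88.99°
pole (s+2000): 2000 + j1137 → |·| = √(2000²+1137²) = √5292769 ≈ 2300.6, ∠ = arctan(1137/2000) ≈ 29.62°
∠H = 178.29° − 208.46° = -30.17°

-30.2°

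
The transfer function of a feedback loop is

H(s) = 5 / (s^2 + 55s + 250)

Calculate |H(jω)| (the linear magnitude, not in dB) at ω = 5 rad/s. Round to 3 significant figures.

Substitute s = j5:
Numerator: 5 = 5 + j0
Denominator: (j5)^2 + 55(j5) + 250 = 225 + j275
|N| = √(5² + 0²) ≈ 5, ∠N ≈ 0.00°
|D| = √(225² + 275²) ≈ 355.32, ∠D ≈ 50.71°
|H| = 5 / 355.32 ≈ 0.014072

0.0141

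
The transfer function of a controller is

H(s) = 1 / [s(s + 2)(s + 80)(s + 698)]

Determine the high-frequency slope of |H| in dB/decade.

-80 dB/decade

Each pole contributes −20 dB/decade at high frequency; each zero contributes +20 dB/decade.
Net: 0 zero(s) − 4 pole(s) → -80 dB/decade.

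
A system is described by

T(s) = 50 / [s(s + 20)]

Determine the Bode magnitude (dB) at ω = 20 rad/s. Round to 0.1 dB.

At s = jω = j20:
pole (s+20): 20 + j20 → |·| = √(20²+20²) = √800 ≈ 28.284, ∠ = arctan(20/20) ≈ 45.00°
pole at origin: |s| = 20, ∠ = 90.00° (in denominator)
|T| = 50 / 565.68 ≈ 0.088389
Gain = 20 log₁₀(0.088389) ≈ -21.07 dB

-21.1 dB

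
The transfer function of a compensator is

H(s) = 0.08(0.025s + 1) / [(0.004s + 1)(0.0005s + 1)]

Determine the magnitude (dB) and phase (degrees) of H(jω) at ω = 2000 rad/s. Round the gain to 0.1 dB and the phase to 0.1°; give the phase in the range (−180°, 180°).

At ω = 2000 rad/s:
zero (1 + j2000·0.025) = 1 + j50 → |·| ≈ 50.01, ∠ ≈ 88.85°
pole (1 + j2000·0.004) = 1 + j8 → |·| ≈ 8.0623, ∠ ≈ 82.87°
pole (1 + j2000·0.0005) = 1 + j1 → |·| ≈ 1.4142, ∠ ≈ 45.00°
|H| = 0.08 · 50.01 / (8.0623 · 1.4142) ≈ 0.35089
Gain = 20 log₁₀(0.35089) ≈ -9.10 dB
∠H = (88.85°) − (82.87° + 45.00°) = -39.02°

-9.1 dB, -39.0°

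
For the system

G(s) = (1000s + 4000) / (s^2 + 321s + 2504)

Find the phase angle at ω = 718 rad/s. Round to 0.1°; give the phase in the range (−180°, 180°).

-66.1°

Substitute s = j718:
Numerator: 1000(j718) + 4000 = 4000 + j718000
Denominator: (j718)^2 + 321(j718) + 2504 = -513020 + j230478
|N| = √(4000² + 718000²) ≈ 7.1801e+05, ∠N ≈ 89.68°
|D| = √(513020² + 230478²) ≈ 5.6241e+05, ∠D ≈ 155.81°
∠G = 89.68° − 155.81° = -66.13°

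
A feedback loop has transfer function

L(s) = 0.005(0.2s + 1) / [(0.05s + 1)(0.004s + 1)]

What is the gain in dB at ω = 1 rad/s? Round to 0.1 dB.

At ω = 1 rad/s:
zero (1 + j1·0.2) = 1 + j0.2 → |·| ≈ 1.0198, ∠ ≈ 11.31°
pole (1 + j1·0.05) = 1 + j0.05 → |·| ≈ 1.0012, ∠ ≈ 2.86°
pole (1 + j1·0.004) = 1 + j0.004 → |·| ≈ 1, ∠ ≈ 0.23°
|L| = 0.005 · 1.0198 / (1.0012 · 1) ≈ 0.0050929
Gain = 20 log₁₀(0.0050929) ≈ -45.86 dB

-45.9 dB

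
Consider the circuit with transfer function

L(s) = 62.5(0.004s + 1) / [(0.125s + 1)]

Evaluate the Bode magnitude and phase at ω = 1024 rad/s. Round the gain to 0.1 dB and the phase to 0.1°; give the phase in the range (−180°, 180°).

At ω = 1024 rad/s:
zero (1 + j1024·0.004) = 1 + j4.096 → |·| ≈ 4.2163, ∠ ≈ 76.28°
pole (1 + j1024·0.125) = 1 + j128 → |·| ≈ 128, ∠ ≈ 89.55°
|L| = 62.5 · 4.2163 / (128) ≈ 2.0587
Gain = 20 log₁₀(2.0587) ≈ 6.27 dB
∠L = (76.28°) − (89.55°) = -13.27°

6.3 dB, -13.3°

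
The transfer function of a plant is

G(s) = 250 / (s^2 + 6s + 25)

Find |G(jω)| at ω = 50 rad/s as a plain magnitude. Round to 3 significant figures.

At s = jω = j50:
quadratic: (j50)² + 6·j50 + 25 = -2475 + j300 → |·| ≈ 2493.1, ∠ ≈ 173.09°
|G| = 250 / 2493.1 ≈ 0.10028

0.100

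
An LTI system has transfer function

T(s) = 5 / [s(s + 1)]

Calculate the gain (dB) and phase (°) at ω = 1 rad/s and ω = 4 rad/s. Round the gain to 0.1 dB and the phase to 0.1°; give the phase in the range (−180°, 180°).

At s = jω = j1:
pole (s+1): 1 + j1 → |·| = √(1²+1²) = √2 ≈ 1.4142, ∠ = arctan(1/1) ≈ 45.00°
pole at origin: |s| = 1, ∠ = 90.00° (in denominator)
|T| = 5 / 1.4142 ≈ 3.5356
Gain = 20 log₁₀(3.5356) ≈ 10.97 dB
∠T = 0.00° − 135.00° = -135.00°

At s = jω = j4:
pole (s+1): 1 + j4 → |·| = √(1²+4²) = √17 ≈ 4.1231, ∠ = arctan(4/1) ≈ 75.96°
pole at origin: |s| = 4, ∠ = 90.00° (in denominator)
|T| = 5 / 16.492 ≈ 0.30318
Gain = 20 log₁₀(0.30318) ≈ -10.37 dB
∠T = 0.00° − 165.96° = -165.96°

ω = 1: 11.0 dB, -135.0°; ω = 4: -10.4 dB, -166.0°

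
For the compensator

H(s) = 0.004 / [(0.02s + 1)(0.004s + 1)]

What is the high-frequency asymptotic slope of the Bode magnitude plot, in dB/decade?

-40 dB/decade

Each pole contributes −20 dB/decade at high frequency; each zero contributes +20 dB/decade.
Net: 0 zero(s) − 2 pole(s) → -40 dB/decade.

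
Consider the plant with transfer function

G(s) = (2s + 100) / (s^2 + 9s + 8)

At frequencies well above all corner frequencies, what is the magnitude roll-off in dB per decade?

Each pole contributes −20 dB/decade at high frequency; each zero contributes +20 dB/decade.
Net: 1 zero(s) − 2 pole(s) → -20 dB/decade.

-20 dB/decade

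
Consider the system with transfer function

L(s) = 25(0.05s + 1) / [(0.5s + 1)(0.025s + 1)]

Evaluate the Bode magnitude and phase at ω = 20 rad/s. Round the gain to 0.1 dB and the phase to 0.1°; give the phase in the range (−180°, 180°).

10.0 dB, -65.9°

At ω = 20 rad/s:
zero (1 + j20·0.05) = 1 + j1 → |·| ≈ 1.4142, ∠ ≈ 45.00°
pole (1 + j20·0.5) = 1 + j10 → |·| ≈ 10.05, ∠ ≈ 84.29°
pole (1 + j20·0.025) = 1 + j0.5 → |·| ≈ 1.118, ∠ ≈ 26.57°
|L| = 25 · 1.4142 / (10.05 · 1.118) ≈ 3.1466
Gain = 20 log₁₀(3.1466) ≈ 9.96 dB
∠L = (45.00°) − (84.29° + 26.57°) = -65.86°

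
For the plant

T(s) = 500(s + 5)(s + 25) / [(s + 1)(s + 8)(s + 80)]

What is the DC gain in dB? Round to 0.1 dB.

T(0) = 500·5·25 / (1·8·80) ≈ 97.656
20 log₁₀(97.656) ≈ 39.79 dB

39.8 dB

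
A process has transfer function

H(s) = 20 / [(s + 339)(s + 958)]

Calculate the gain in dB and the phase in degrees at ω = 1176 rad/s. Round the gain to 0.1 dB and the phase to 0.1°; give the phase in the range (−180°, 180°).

At s = jω = j1176:
pole (s+339): 339 + j1176 → |·| = √(339²+1176²) = √1497897 ≈ 1223.9, ∠ = arctan(1176/339) ≈ 73.92°
pole (s+958): 958 + j1176 → |·| = √(958²+1176²) = √2300740 ≈ 1516.8, ∠ = arctan(1176/958) ≈ 50.83°
|H| = 20 / 1.8564e+06 ≈ 1.0774e-05
Gain = 20 log₁₀(1.0774e-05) ≈ -99.35 dB
∠H = 0.00° − 124.75° = -124.75°

-99.4 dB, -124.8°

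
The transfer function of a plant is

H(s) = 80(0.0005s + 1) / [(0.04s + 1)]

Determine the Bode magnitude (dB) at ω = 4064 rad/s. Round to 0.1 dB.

At ω = 4064 rad/s:
zero (1 + j4064·0.0005) = 1 + j2.032 → |·| ≈ 2.2647, ∠ ≈ 63.80°
pole (1 + j4064·0.04) = 1 + j162.56 → |·| ≈ 162.56, ∠ ≈ 89.65°
|H| = 80 · 2.2647 / (162.56) ≈ 1.1145
Gain = 20 log₁₀(1.1145) ≈ 0.94 dB

0.9 dB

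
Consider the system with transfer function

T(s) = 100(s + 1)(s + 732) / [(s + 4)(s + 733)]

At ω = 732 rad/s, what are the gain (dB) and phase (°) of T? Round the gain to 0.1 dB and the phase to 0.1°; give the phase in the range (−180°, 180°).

At s = jω = j732:
zero (s+1): 1 + j732 → |·| = √(1²+732²) = √535825 ≈ 732, ∠ = arctan(732/1) ≈ 89.92°
zero (s+732): 732 + j732 → |·| = √(732²+732²) = √1071648 ≈ 1035.2, ∠ = arctan(732/732) ≈ 45.00°
pole (s+4): 4 + j732 → |·| = √(4²+732²) = √535840 ≈ 732.01, ∠ = arctan(732/4) ≈ 89.69°
pole (s+733): 733 + j732 → |·| = √(733²+732²) = √1073113 ≈ 1035.9, ∠ = arctan(732/733) ≈ 44.96°
|T| = 100 · 7.5777e+05 / 7.5829e+05 ≈ 99.931
Gain = 20 log₁₀(99.931) ≈ 39.99 dB
∠T = 134.92° − 134.65° = 0.27°

40.0 dB, 0.3°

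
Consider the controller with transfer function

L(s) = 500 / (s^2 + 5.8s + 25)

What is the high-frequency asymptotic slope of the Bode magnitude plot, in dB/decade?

-40 dB/decade

Each pole contributes −20 dB/decade at high frequency; each zero contributes +20 dB/decade.
Net: 0 zero(s) − 2 pole(s) → -40 dB/decade.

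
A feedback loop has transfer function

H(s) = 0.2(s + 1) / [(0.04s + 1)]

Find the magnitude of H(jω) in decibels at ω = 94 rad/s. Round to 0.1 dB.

13.7 dB

At ω = 94 rad/s:
zero (1 + j94·1) = 1 + j94 → |·| ≈ 94.005, ∠ ≈ 89.39°
pole (1 + j94·0.04) = 1 + j3.76 → |·| ≈ 3.8907, ∠ ≈ 75.11°
|H| = 0.2 · 94.005 / (3.8907) ≈ 4.8323
Gain = 20 log₁₀(4.8323) ≈ 13.68 dB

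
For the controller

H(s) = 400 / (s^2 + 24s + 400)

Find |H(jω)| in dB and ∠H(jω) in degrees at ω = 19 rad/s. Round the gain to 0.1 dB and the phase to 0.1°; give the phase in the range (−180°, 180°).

At s = jω = j19:
quadratic: (j19)² + 24·j19 + 400 = 39 + j456 → |·| ≈ 457.66, ∠ ≈ 85.11°
|H| = 400 / 457.66 ≈ 0.87401
Gain = 20 log₁₀(0.87401) ≈ -1.17 dB
∠H = 0.00° − 85.11° = -85.11°

-1.2 dB, -85.1°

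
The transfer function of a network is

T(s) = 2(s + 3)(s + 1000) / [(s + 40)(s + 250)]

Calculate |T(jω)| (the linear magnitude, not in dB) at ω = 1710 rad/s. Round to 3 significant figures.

2.29

At s = jω = j1710:
zero (s+3): 3 + j1710 → |·| = √(3²+1710²) = √2924109 ≈ 1710, ∠ = arctan(1710/3) ≈ 89.90°
zero (s+1000): 1000 + j1710 → |·| = √(1000²+1710²) = √3924100 ≈ 1980.9, ∠ = arctan(1710/1000) ≈ 59.68°
pole (s+40): 40 + j1710 → |·| = √(40²+1710²) = √2925700 ≈ 1710.5, ∠ = arctan(1710/40) ≈ 88.66°
pole (s+250): 250 + j1710 → |·| = √(250²+1710²) = √2986600 ≈ 1728.2, ∠ = arctan(1710/250) ≈ 81.68°
|T| = 2 · 3.3873e+06 / 2.9561e+06 ≈ 2.2917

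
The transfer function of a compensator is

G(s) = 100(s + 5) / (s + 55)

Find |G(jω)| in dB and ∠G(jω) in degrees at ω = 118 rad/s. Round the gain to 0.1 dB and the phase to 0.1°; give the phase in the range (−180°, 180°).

At s = jω = j118:
zero (s+5): 5 + j118 → |·| = √(5²+118²) = √13949 ≈ 118.11, ∠ = arctan(118/5) ≈ 87.57°
pole (s+55): 55 + j118 → |·| = √(55²+118²) = √16949 ≈ 130.19, ∠ = arctan(118/55) ≈ 65.01°
|G| = 100 · 118.11 / 130.19 ≈ 90.721
Gain = 20 log₁₀(90.721) ≈ 39.15 dB
∠G = 87.57° − 65.01° = 22.56°

39.2 dB, 22.6°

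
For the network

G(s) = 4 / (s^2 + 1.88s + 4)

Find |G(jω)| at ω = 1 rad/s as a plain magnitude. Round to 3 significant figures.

At s = jω = j1:
quadratic: (j1)² + 1.88·j1 + 4 = 3 + j1.88 → |·| ≈ 3.5404, ∠ ≈ 32.07°
|G| = 4 / 3.5404 ≈ 1.1298

1.13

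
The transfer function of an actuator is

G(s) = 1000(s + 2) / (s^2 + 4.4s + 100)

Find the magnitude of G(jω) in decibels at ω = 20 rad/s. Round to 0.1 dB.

At s = jω = j20:
zero (s+2): 2 + j20 → |·| = √(2²+20²) = √404 ≈ 20.1, ∠ = arctan(20/2) ≈ 84.29°
quadratic: (j20)² + 4.4·j20 + 100 = -300 + j88 → |·| ≈ 312.64, ∠ ≈ 163.65°
|G| = 1000 · 20.1 / 312.64 ≈ 64.291
Gain = 20 log₁₀(64.291) ≈ 36.16 dB

36.2 dB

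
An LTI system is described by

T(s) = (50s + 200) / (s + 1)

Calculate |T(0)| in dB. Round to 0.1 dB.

T(0) = 200 / 1 = 200
20 log₁₀(200) ≈ 46.02 dB

46.0 dB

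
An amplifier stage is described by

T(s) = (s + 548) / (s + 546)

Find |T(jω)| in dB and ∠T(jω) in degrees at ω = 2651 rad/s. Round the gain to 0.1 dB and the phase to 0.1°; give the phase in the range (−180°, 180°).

Substitute s = j2651:
Numerator: (j2651) + 548 = 548 + j2651
Denominator: (j2651) + 546 = 546 + j2651
|N| = √(548² + 2651²) ≈ 2707, ∠N ≈ 78.32°
|D| = √(546² + 2651²) ≈ 2706.6, ∠D ≈ 78.36°
|T| = 2707 / 2706.6 ≈ 1.0001
Gain = 20 log₁₀(1.0001) ≈ 0.00 dB
∠T = 78.32° − 78.36° = -0.04°

0.0 dB, -0.0°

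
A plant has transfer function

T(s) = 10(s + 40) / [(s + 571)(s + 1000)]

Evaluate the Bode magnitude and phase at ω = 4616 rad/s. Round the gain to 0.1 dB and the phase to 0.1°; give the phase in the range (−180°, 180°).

-53.6 dB, -71.2°

At s = jω = j4616:
zero (s+40): 40 + j4616 → |·| = √(40²+4616²) = √21309056 ≈ 4616.2, ∠ = arctan(4616/40) ≈ 89.50°
pole (s+571): 571 + j4616 → |·| = √(571²+4616²) = √21633497 ≈ 4651.2, ∠ = arctan(4616/571) ≈ 82.95°
pole (s+1000): 1000 + j4616 → |·| = √(1000²+4616²) = √22307456 ≈ 4723.1, ∠ = arctan(4616/1000) ≈ 77.78°
|T| = 10 · 4616.2 / 2.1968e+07 ≈ 0.0021013
Gain = 20 log₁₀(0.0021013) ≈ -53.55 dB
∠T = 89.50° − 160.73° = -71.23°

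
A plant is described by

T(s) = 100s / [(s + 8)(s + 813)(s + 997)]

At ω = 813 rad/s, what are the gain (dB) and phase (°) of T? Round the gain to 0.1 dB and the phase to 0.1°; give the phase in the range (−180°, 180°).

-83.4 dB, -83.6°

At s = jω = j813:
zero at origin: s = j813 → |·| = 813, ∠ = 90.00°
pole (s+8): 8 + j813 → |·| = √(8²+813²) = √661033 ≈ 813.04, ∠ = arctan(813/8) ≈ 89.44°
pole (s+813): 813 + j813 → |·| = √(813²+813²) = √1321938 ≈ 1149.8, ∠ = arctan(813/813) ≈ 45.00°
pole (s+997): 997 + j813 → |·| = √(997²+813²) = √1654978 ≈ 1286.5, ∠ = arctan(813/997) ≈ 39.20°
|T| = 100 · 813 / 1.2027e+09 ≈ 6.7598e-05
Gain = 20 log₁₀(6.7598e-05) ≈ -83.40 dB
∠T = 90.00° − 173.64° = -83.64°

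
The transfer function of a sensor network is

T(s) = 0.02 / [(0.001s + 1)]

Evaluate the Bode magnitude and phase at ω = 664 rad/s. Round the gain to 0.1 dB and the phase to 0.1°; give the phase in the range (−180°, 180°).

At ω = 664 rad/s:
pole (1 + j664·0.001) = 1 + j0.664 → |·| ≈ 1.2004, ∠ ≈ 33.58°
|T| = 0.02 · 1 / (1.2004) ≈ 0.016661
Gain = 20 log₁₀(0.016661) ≈ -35.57 dB
∠T = (0°) − (33.58°) = -33.58°

-35.6 dB, -33.6°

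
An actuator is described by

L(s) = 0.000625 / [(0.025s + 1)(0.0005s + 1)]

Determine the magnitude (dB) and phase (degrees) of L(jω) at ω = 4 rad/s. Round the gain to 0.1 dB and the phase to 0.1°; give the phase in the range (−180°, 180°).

-64.1 dB, -5.8°

At ω = 4 rad/s:
pole (1 + j4·0.025) = 1 + j0.1 → |·| ≈ 1.005, ∠ ≈ 5.71°
pole (1 + j4·0.0005) = 1 + j0.002 → |·| ≈ 1, ∠ ≈ 0.11°
|L| = 0.000625 · 1 / (1.005 · 1) ≈ 0.00062189
Gain = 20 log₁₀(0.00062189) ≈ -64.13 dB
∠L = (0°) − (5.71° + 0.11°) = -5.82°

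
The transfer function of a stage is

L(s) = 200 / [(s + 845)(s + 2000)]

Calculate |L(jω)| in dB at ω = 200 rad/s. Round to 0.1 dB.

-78.8 dB

At s = jω = j200:
pole (s+845): 845 + j200 → |·| = √(845²+200²) = √754025 ≈ 868.35, ∠ = arctan(200/845) ≈ 13.32°
pole (s+2000): 2000 + j200 → |·| = √(2000²+200²) = √4040000 ≈ 2010, ∠ = arctan(200/2000) ≈ 5.71°
|L| = 200 / 1.7454e+06 ≈ 0.00011459
Gain = 20 log₁₀(0.00011459) ≈ -78.82 dB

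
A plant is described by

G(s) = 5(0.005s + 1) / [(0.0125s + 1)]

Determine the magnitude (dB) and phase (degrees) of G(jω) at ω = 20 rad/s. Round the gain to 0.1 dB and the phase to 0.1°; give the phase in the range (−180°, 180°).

At ω = 20 rad/s:
zero (1 + j20·0.005) = 1 + j0.1 → |·| ≈ 1.005, ∠ ≈ 5.71°
pole (1 + j20·0.0125) = 1 + j0.25 → |·| ≈ 1.0308, ∠ ≈ 14.04°
|G| = 5 · 1.005 / (1.0308) ≈ 4.8749
Gain = 20 log₁₀(4.8749) ≈ 13.76 dB
∠G = (5.71°) − (14.04°) = -8.33°

13.8 dB, -8.3°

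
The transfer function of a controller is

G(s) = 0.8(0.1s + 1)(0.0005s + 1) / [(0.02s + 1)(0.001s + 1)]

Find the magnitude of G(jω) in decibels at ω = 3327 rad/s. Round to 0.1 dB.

At ω = 3327 rad/s:
zero (1 + j3327·0.1) = 1 + j332.7 → |·| ≈ 332.7, ∠ ≈ 89.83°
zero (1 + j3327·0.0005) = 1 + j1.6635 → |·| ≈ 1.9409, ∠ ≈ 58.99°
pole (1 + j3327·0.02) = 1 + j66.54 → |·| ≈ 66.548, ∠ ≈ 89.14°
pole (1 + j3327·0.001) = 1 + j3.327 → |·| ≈ 3.474, ∠ ≈ 73.27°
|G| = 0.8 · 332.7 · 1.9409 / (66.548 · 3.474) ≈ 2.2345
Gain = 20 log₁₀(2.2345) ≈ 6.98 dB

7.0 dB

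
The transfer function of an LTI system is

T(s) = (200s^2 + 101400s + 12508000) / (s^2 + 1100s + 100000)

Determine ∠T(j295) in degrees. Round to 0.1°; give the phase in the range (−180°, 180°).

11.6°

Substitute s = j295:
Numerator: 200(j295)^2 + 101400(j295) + 12508000 = -4897000 + j29913000
Denominator: (j295)^2 + 1100(j295) + 100000 = 12975 + j324500
|N| = √(4897000² + 29913000²) ≈ 3.0311e+07, ∠N ≈ 99.30°
|D| = √(12975² + 324500²) ≈ 3.2476e+05, ∠D ≈ 87.71°
∠T = 99.30° − 87.71° = 11.59°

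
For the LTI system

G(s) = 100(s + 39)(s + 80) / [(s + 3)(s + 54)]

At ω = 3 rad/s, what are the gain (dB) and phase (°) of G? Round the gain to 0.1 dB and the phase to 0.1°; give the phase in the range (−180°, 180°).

62.7 dB, -41.6°

At s = jω = j3:
zero (s+39): 39 + j3 → |·| = √(39²+3²) = √1530 ≈ 39.115, ∠ = arctan(3/39) ≈ 4.40°
zero (s+80): 80 + j3 → |·| = √(80²+3²) = √6409 ≈ 80.056, ∠ = arctan(3/80) ≈ 2.15°
pole (s+3): 3 + j3 → |·| = √(3²+3²) = √18 ≈ 4.2426, ∠ = arctan(3/3) ≈ 45.00°
pole (s+54): 54 + j3 → |·| = √(54²+3²) = √2925 ≈ 54.083, ∠ = arctan(3/54) ≈ 3.18°
|G| = 100 · 3131.4 / 229.45 ≈ 1364.7
Gain = 20 log₁₀(1364.7) ≈ 62.70 dB
∠G = 6.55° − 48.18° = -41.63°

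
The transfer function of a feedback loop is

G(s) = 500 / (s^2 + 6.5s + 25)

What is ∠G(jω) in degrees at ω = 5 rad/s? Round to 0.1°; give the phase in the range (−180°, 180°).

-90.0°

At s = jω = j5:
quadratic: (j5)² + 6.5·j5 + 25 = 0 + j32.5 → |·| ≈ 32.5, ∠ ≈ 90.00°
∠G = 0.00° − 90.00° = -90.00°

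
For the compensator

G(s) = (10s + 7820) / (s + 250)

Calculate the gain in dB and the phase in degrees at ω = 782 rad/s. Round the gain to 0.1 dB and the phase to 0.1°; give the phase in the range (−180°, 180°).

22.6 dB, -27.3°

Substitute s = j782:
Numerator: 10(j782) + 7820 = 7820 + j7820
Denominator: (j782) + 250 = 250 + j782
|N| = √(7820² + 7820²) ≈ 11059, ∠N ≈ 45.00°
|D| = √(250² + 782²) ≈ 820.99, ∠D ≈ 72.27°
|G| = 11059 / 820.99 ≈ 13.47
Gain = 20 log₁₀(13.47) ≈ 22.59 dB
∠G = 45.00° − 72.27° = -27.27°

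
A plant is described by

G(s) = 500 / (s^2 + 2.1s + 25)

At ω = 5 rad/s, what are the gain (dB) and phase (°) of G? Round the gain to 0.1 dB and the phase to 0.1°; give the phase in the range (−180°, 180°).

33.6 dB, -90.0°

At s = jω = j5:
quadratic: (j5)² + 2.1·j5 + 25 = 0 + j10.5 → |·| ≈ 10.5, ∠ ≈ 90.00°
|G| = 500 / 10.5 ≈ 47.619
Gain = 20 log₁₀(47.619) ≈ 33.56 dB
∠G = 0.00° − 90.00° = -90.00°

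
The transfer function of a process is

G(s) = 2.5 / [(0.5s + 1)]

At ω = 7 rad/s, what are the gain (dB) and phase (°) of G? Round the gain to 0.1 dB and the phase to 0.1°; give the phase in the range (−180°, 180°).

-3.3 dB, -74.1°

At ω = 7 rad/s:
pole (1 + j7·0.5) = 1 + j3.5 → |·| ≈ 3.6401, ∠ ≈ 74.05°
|G| = 2.5 · 1 / (3.6401) ≈ 0.68679
Gain = 20 log₁₀(0.68679) ≈ -3.26 dB
∠G = (0°) − (74.05°) = -74.05°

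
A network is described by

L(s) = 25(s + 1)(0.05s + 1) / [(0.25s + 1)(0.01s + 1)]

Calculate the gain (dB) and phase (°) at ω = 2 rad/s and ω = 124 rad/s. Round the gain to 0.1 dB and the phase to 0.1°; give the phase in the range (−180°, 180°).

At ω = 2 rad/s:
zero (1 + j2·1) = 1 + j2 → |·| ≈ 2.2361, ∠ ≈ 63.43°
zero (1 + j2·0.05) = 1 + j0.1 → |·| ≈ 1.005, ∠ ≈ 5.71°
pole (1 + j2·0.25) = 1 + j0.5 → |·| ≈ 1.118, ∠ ≈ 26.57°
pole (1 + j2·0.01) = 1 + j0.02 → |·| ≈ 1.0002, ∠ ≈ 1.15°
|L| = 25 · 2.2361 · 1.005 / (1.118 · 1.0002) ≈ 50.242
Gain = 20 log₁₀(50.242) ≈ 34.02 dB
∠L = (63.43° + 5.71°) − (26.57° + 1.15°) = 41.42°

At ω = 124 rad/s:
zero (1 + j124·1) = 1 + j124 → |·| ≈ 124, ∠ ≈ 89.54°
zero (1 + j124·0.05) = 1 + j6.2 → |·| ≈ 6.2801, ∠ ≈ 80.84°
pole (1 + j124·0.25) = 1 + j31 → |·| ≈ 31.016, ∠ ≈ 88.15°
pole (1 + j124·0.01) = 1 + j1.24 → |·| ≈ 1.593, ∠ ≈ 51.12°
|L| = 25 · 124 · 6.2801 / (31.016 · 1.593) ≈ 394.03
Gain = 20 log₁₀(394.03) ≈ 51.91 dB
∠L = (89.54° + 80.84°) − (88.15° + 51.12°) = 31.11°

ω = 2: 34.0 dB, 41.4°; ω = 124: 51.9 dB, 31.1°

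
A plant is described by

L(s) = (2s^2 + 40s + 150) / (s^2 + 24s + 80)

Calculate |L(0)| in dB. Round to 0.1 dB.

5.5 dB

L(0) = 150 / 80 = 1.875
20 log₁₀(1.875) ≈ 5.46 dB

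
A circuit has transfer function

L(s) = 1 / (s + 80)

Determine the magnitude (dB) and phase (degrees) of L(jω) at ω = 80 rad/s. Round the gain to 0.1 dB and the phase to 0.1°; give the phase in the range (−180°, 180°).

-41.1 dB, -45.0°

Substitute s = j80:
Numerator: 1 = 1 + j0
Denominator: (j80) + 80 = 80 + j80
|N| = √(1² + 0²) ≈ 1, ∠N ≈ 0.00°
|D| = √(80² + 80²) ≈ 113.14, ∠D ≈ 45.00°
|L| = 1 / 113.14 ≈ 0.0088386
Gain = 20 log₁₀(0.0088386) ≈ -41.07 dB
∠L = 0.00° − 45.00° = -45.00°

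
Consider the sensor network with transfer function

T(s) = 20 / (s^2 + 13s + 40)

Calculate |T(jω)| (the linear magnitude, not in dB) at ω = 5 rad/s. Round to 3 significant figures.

0.300

Substitute s = j5:
Numerator: 20 = 20 + j0
Denominator: (j5)^2 + 13(j5) + 40 = 15 + j65
|N| = √(20² + 0²) ≈ 20, ∠N ≈ 0.00°
|D| = √(15² + 65²) ≈ 66.708, ∠D ≈ 77.01°
|T| = 20 / 66.708 ≈ 0.29981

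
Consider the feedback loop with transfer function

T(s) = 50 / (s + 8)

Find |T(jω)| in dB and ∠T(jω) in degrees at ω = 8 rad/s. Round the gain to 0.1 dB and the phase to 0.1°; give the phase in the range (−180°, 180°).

12.9 dB, -45.0°

At s = jω = j8:
pole (s+8): 8 + j8 → |·| = √(8²+8²) = √128 ≈ 11.314, ∠ = arctan(8/8) ≈ 45.00°
|T| = 50 / 11.314 ≈ 4.4193
Gain = 20 log₁₀(4.4193) ≈ 12.91 dB
∠T = 0.00° − 45.00° = -45.00°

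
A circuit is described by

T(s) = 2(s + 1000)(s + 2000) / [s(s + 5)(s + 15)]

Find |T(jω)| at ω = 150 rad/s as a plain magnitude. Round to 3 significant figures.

1.20

At s = jω = j150:
zero (s+1000): 1000 + j150 → |·| = √(1000²+150²) = √1022500 ≈ 1011.2, ∠ = arctan(150/1000) ≈ 8.53°
zero (s+2000): 2000 + j150 → |·| = √(2000²+150²) = √4022500 ≈ 2005.6, ∠ = arctan(150/2000) ≈ 4.29°
pole (s+5): 5 + j150 → |·| = √(5²+150²) = √22525 ≈ 150.08, ∠ = arctan(150/5) ≈ 88.09°
pole (s+15): 15 + j150 → |·| = √(15²+150²) = √22725 ≈ 150.75, ∠ = arctan(150/15) ≈ 84.29°
pole at origin: |s| = 150, ∠ = 90.00° (in denominator)
|T| = 2 · 2.0281e+06 / 3.3937e+06 ≈ 1.1952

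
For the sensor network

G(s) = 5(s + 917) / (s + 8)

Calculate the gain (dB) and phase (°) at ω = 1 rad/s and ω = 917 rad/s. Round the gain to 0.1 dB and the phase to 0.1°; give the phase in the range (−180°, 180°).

ω = 1: 55.1 dB, -7.1°; ω = 917: 17.0 dB, -44.5°

At s = jω = j1:
zero (s+917): 917 + j1 → |·| = √(917²+1²) = √840890 ≈ 917, ∠ = arctan(1/917) ≈ 0.06°
pole (s+8): 8 + j1 → |·| = √(8²+1²) = √65 ≈ 8.0623, ∠ = arctan(1/8) ≈ 7.13°
|G| = 5 · 917 / 8.0623 ≈ 568.7
Gain = 20 log₁₀(568.7) ≈ 55.10 dB
∠G = 0.06° − 7.13° = -7.07°

At s = jω = j917:
zero (s+917): 917 + j917 → |·| = √(917²+917²) = √1681778 ≈ 1296.8, ∠ = arctan(917/917) ≈ 45.00°
pole (s+8): 8 + j917 → |·| = √(8²+917²) = √840953 ≈ 917.03, ∠ = arctan(917/8) ≈ 89.50°
|G| = 5 · 1296.8 / 917.03 ≈ 7.0707
Gain = 20 log₁₀(7.0707) ≈ 16.99 dB
∠G = 45.00° − 89.50° = -44.50°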